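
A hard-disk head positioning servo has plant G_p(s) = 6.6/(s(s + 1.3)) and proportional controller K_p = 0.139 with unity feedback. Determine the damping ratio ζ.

With unity feedback the closed-loop characteristic equation is s² + 1.3s + 0.139·6.6 = s² + 1.3s + 0.9174 = 0.
Matching s² + 2ζω_n s + ω_n²: ω_n = √0.9174 = 0.9578 rad/s and 2ζω_n = 1.3, so ζ = 1.3/(2·0.9578) = 0.679.

ζ = 0.679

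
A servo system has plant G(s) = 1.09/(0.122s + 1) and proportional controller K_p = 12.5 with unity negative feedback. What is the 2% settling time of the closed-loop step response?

Closed loop: T(s) = K_p·G/(1+K_p·G) = 13.63/(0.122s + 1 + 13.63), with pole at s = −(1 + 13.63)/0.122 = −119.9.
τ = 1/119.9 = 0.008342 s, so 2% settling time ≈ 4τ = 0.0334 s.

T_s ≈ 0.0334 s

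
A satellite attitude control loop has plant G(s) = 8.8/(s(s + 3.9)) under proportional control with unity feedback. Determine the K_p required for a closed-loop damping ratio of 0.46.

K_p = 2.04

Closed-loop characteristic equation: s² + 3.9s + K_p·8.8 = 0.
So ω_n = √(8.8K_p) and 2ζω_n = 3.9, giving ζ = 3.9/(2√(8.8K_p)).
Setting ζ = 0.46: √(8.8K_p) = 3.9/(2·0.46) = 4.239, so K_p = 17.97/8.8 = 2.04.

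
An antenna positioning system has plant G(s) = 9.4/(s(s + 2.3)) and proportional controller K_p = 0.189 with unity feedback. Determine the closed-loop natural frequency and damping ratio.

ω_n = 1.33 rad/s, ζ = 0.863

1 + K_p·G(s) = 0 gives s² + 2.3s + 1.777 = 0.
So ω_n² = 1.777 ⇒ ω_n = 1.333 rad/s, and ζ = 2.3/(2ω_n) = 0.863.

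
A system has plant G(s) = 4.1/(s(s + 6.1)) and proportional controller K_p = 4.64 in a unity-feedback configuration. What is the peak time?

T_p = 1.01 s

From 1 + K_pG(s) = 0: s² + 6.1s + 19.02 = 0 ⇒ ω_n = 4.362, ζ = 0.6993.
Damped frequency ω_d = ω_n√(1−ζ²) = 3.118 rad/s, so peak time T_p = π/ω_d = 1.01 s.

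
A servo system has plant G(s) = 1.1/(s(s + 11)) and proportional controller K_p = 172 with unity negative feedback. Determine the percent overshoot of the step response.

25.4%

From 1 + K_pG(s) = 0: s² + 11s + 189.2 = 0 ⇒ ω_n = 13.75, ζ = 0.3999.
%OS = 100·exp(−πζ/√(1−ζ²)) = 100·exp(−π·0.3999/√0.8401) = 25.4%.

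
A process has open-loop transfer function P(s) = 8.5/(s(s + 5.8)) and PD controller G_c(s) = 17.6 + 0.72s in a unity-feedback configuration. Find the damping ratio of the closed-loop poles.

ζ = 0.487

Forward path: (17.6 + 0.72s)·8.5/(s(s+5.8)). The closed-loop characteristic equation is s² + (5.8 + 8.5·0.72)s + 8.5·17.6 = 0.
That is s² + 11.92s + 149.6 = 0, so ω_n = 12.23 rad/s and ζ = 11.92/(2·12.23) = 0.4873.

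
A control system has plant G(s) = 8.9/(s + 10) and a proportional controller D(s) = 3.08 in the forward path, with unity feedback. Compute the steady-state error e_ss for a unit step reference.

The loop is type 0. Static position error constant K_pos = D(0)·G(0) = 3.08·0.89 = 2.741.
Steady-state error to a unit step: e_ss = 1/(1+K_pos) = 1/3.741 = 0.267.

0.267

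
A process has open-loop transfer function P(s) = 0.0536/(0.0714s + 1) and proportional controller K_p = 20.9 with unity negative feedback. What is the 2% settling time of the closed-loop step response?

T_s ≈ 0.135 s

Closed loop: T(s) = K_p·P/(1+K_p·P) = 1.12/(0.0714s + 1 + 1.12), with pole at s = −(1 + 1.12)/0.0714 = −29.7.
τ = 1/29.7 = 0.03368 s, so 2% settling time ≈ 4τ = 0.135 s.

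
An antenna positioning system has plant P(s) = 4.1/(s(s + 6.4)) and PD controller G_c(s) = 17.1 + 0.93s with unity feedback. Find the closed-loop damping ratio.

ζ = 0.61

Forward path: (17.1 + 0.93s)·4.1/(s(s+6.4)). The closed-loop characteristic equation is s² + (6.4 + 4.1·0.93)s + 4.1·17.1 = 0.
That is s² + 10.21s + 70.11 = 0, so ω_n = 8.373 rad/s and ζ = 10.21/(2·8.373) = 0.6099.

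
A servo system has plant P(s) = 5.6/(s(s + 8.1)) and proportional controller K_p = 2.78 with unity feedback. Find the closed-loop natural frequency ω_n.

The closed-loop denominator is s(s+8.1) + 2.78·5.6 = s² + 8.1s + 15.57.
Matching s² + 2ζω_n s + ω_n²: ω_n = √15.57 = 3.946 rad/s and 2ζω_n = 8.1, so ζ = 8.1/(2·3.946) = 1.03.

ω_n = 3.95 rad/s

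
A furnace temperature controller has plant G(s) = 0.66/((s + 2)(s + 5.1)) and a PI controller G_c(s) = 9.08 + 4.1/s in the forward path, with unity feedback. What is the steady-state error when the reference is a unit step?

0

The open loop G_c(s)G(s) has a pole at the origin (type 1), so the static position error constant is infinite and e_ss = 1/(1+∞) = 0.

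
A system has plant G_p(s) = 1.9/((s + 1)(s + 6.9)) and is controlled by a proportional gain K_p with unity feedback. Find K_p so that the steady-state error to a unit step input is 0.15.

K_p = 20.6

For a type-0 loop with proportional control, e_ss = 1/(1 + K_p·G_p(0)).
G_p(0) = 0.2754. Require 1/(1 + K_p·0.2754) = 0.15, so 1 + 0.2754·K_p = 6.667.
K_p = (6.667 − 1)/0.2754 = 20.6.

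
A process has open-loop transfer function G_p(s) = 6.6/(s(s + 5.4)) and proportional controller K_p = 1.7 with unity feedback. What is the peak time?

From 1 + K_pG_p(s) = 0: s² + 5.4s + 11.22 = 0 ⇒ ω_n = 3.35, ζ = 0.8061.
Damped frequency ω_d = ω_n√(1−ζ²) = 1.982 rad/s, so peak time T_p = π/ω_d = 1.58 s.

T_p = 1.58 s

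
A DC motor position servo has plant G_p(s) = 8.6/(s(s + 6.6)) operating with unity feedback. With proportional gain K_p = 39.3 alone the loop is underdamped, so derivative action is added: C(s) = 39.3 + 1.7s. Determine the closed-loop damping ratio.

Forward path: (39.3 + 1.7s)·8.6/(s(s+6.6)). The closed-loop characteristic equation is s² + (6.6 + 8.6·1.7)s + 8.6·39.3 = 0.
That is s² + 21.22s + 338 = 0, so ω_n = 18.38 rad/s and ζ = 21.22/(2·18.38) = 0.5771.

ζ = 0.577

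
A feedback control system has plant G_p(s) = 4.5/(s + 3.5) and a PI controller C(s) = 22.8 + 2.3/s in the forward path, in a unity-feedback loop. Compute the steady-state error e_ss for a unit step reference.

The open loop C(s)G_p(s) has a pole at the origin (type 1), so the static position error constant is infinite and e_ss = 1/(1+∞) = 0.

0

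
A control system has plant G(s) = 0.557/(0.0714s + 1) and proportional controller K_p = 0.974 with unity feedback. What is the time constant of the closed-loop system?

Closed loop: T(s) = K_p·G/(1+K_p·G) = 0.5425/(0.0714s + 1 + 0.5425), with pole at s = −(1 + 0.5425)/0.0714 = −21.6.
Closed-loop time constant τ = 1/21.6 = 0.0463 s.

τ = 0.0463 s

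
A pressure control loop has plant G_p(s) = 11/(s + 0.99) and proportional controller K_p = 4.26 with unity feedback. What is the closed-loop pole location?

Closed-loop transfer function: T(s) = K_p·G_p(s)/(1 + K_p·G_p(s)) = 46.86/(s + 0.99 + 46.86) = 46.86/(s + 47.85).
The closed-loop pole is at s = −47.85.

s = -47.85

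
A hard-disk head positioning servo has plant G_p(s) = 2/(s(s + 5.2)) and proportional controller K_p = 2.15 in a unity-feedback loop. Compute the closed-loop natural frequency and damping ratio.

ω_n = 2.07 rad/s, ζ = 1.25

With unity feedback the closed-loop characteristic equation is s² + 5.2s + 2.15·2 = s² + 5.2s + 4.3 = 0.
So ω_n² = 4.3 ⇒ ω_n = 2.074 rad/s, and ζ = 5.2/(2ω_n) = 1.25.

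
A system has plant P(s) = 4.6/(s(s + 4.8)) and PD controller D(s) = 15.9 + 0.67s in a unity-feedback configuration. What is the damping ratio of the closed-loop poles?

Forward path: (15.9 + 0.67s)·4.6/(s(s+4.8)). The closed-loop characteristic equation is s² + (4.8 + 4.6·0.67)s + 4.6·15.9 = 0.
That is s² + 7.882s + 73.14 = 0, so ω_n = 8.552 rad/s and ζ = 7.882/(2·8.552) = 0.4608.

ζ = 0.461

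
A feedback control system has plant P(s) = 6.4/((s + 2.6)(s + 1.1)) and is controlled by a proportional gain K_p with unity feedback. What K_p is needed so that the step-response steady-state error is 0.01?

K_p = 44.2

Steady-state error for a unit step on this type-0 loop is 1/(1 + K_p·P(0)).
P(0) = 2.238. Require 1/(1 + K_p·2.238) = 0.01, so 1 + 2.238·K_p = 100.
K_p = (100 − 1)/2.238 = 44.2.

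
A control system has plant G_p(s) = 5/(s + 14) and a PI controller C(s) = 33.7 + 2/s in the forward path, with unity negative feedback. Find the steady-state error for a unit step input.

0

The open loop C(s)G_p(s) has a pole at the origin (type 1), so the static position error constant is infinite and e_ss = 1/(1+∞) = 0.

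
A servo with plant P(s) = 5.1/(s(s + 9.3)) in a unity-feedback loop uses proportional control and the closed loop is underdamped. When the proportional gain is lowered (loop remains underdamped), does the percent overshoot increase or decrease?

ζ = 9.3/(2√(5.1K_p)) rises as K_p falls; higher damping means less overshoot.

decrease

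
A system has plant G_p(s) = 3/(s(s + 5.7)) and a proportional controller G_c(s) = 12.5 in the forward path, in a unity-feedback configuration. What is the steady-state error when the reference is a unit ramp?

0.152

The loop has one pole at the origin (type 1). Velocity error constant K_v = lim_{s→0} s·G_c(s)G_p(s) = 12.5·3/5.7 = 6.579.
Steady-state error to a unit ramp: e_ss = 1/K_v = 0.152.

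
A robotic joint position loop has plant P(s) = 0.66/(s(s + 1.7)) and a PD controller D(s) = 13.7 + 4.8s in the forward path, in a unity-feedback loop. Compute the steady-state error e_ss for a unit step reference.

The open loop D(s)P(s) has a pole at the origin (type 1), so the static position error constant is infinite and e_ss = 1/(1+∞) = 0.

0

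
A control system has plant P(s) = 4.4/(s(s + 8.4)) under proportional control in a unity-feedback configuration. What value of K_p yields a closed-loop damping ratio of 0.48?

Closed-loop characteristic equation: s² + 8.4s + K_p·4.4 = 0.
So ω_n = √(4.4K_p) and 2ζω_n = 8.4, giving ζ = 8.4/(2√(4.4K_p)).
Setting ζ = 0.48: √(4.4K_p) = 8.4/(2·0.48) = 8.75, so K_p = 76.56/4.4 = 17.4.

K_p = 17.4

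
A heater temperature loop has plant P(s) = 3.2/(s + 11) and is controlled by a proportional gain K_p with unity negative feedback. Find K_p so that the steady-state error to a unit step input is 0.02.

K_p = 168

The loop is type 0, so e_ss(step) = 1/(1 + K_pos) with K_pos = K_p·P(0).
P(0) = 0.2909. Require 1/(1 + K_p·0.2909) = 0.02, so 1 + 0.2909·K_p = 50.
K_p = (50 − 1)/0.2909 = 168.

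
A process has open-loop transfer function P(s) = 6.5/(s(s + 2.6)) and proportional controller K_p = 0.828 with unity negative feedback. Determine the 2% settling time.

T_s ≈ 3.08 s

Closed-loop characteristic equation: s² + 2.6s + 5.382 = 0, so ω_n = 2.32 rad/s and ζ = 2.6/(2·2.32) = 0.5604.
2% settling time T_s ≈ 4/(ζω_n) = 4/1.3 = 3.08 s.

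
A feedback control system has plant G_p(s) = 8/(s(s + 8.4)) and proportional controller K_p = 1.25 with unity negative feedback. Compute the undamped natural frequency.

ω_n = 3.16 rad/s

The closed-loop denominator is s(s+8.4) + 1.25·8 = s² + 8.4s + 10.
So ω_n² = 10 ⇒ ω_n = 3.162 rad/s, and ζ = 8.4/(2ω_n) = 1.33.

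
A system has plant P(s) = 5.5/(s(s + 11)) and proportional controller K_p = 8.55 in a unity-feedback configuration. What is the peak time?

Closed-loop characteristic equation: s² + 11s + 47.03 = 0, so ω_n = 6.857 rad/s and ζ = 11/(2·6.857) = 0.802.
Damped frequency ω_d = ω_n√(1−ζ²) = 4.096 rad/s, so peak time T_p = π/ω_d = 0.767 s.

T_p = 0.767 s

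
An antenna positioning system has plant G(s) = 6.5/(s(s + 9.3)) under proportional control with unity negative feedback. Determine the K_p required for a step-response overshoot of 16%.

From %OS = 100·exp(−πζ/√(1−ζ²)) = 16%, ζ = −ln(0.16)/√(π²+ln²(0.16)) = 0.5039.
Characteristic equation s² + 9.3s + 6.5K_p = 0 gives ζ = 9.3/(2√(6.5K_p)).
Setting ζ = 0.5039: √(6.5K_p) = 9.3/(2·0.5039) = 9.229, so K_p = 85.17/6.5 = 13.1.

K_p = 13.1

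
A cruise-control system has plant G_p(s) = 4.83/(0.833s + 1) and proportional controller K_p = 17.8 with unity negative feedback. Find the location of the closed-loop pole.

Closed loop: T(s) = K_p·G_p/(1+K_p·G_p) = 85.97/(0.833s + 1 + 85.97), with pole at s = −(1 + 85.97)/0.833 = −104.4.

s = -104.4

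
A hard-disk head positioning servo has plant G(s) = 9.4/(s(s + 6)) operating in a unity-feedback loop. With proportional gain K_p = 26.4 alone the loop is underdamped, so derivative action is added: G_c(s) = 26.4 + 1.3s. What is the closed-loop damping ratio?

Forward path: (26.4 + 1.3s)·9.4/(s(s+6)). The closed-loop characteristic equation is s² + (6 + 9.4·1.3)s + 9.4·26.4 = 0.
That is s² + 18.22s + 248.2 = 0, so ω_n = 15.75 rad/s and ζ = 18.22/(2·15.75) = 0.5783.

ζ = 0.578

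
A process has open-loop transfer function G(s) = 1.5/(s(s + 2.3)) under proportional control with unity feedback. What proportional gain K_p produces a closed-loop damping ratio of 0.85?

Closed-loop characteristic equation: s² + 2.3s + K_p·1.5 = 0.
So ω_n = √(1.5K_p) and 2ζω_n = 2.3, giving ζ = 2.3/(2√(1.5K_p)).
Setting ζ = 0.85: √(1.5K_p) = 2.3/(2·0.85) = 1.353, so K_p = 1.83/1.5 = 1.22.

K_p = 1.22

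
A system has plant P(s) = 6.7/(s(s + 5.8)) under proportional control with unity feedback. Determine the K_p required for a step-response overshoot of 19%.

From %OS = 100·exp(−πζ/√(1−ζ²)) = 19%, ζ = −ln(0.19)/√(π²+ln²(0.19)) = 0.4673.
Characteristic equation s² + 5.8s + 6.7K_p = 0 gives ζ = 5.8/(2√(6.7K_p)).
Setting ζ = 0.4673: √(6.7K_p) = 5.8/(2·0.4673) = 6.205, so K_p = 38.51/6.7 = 5.75.

K_p = 5.75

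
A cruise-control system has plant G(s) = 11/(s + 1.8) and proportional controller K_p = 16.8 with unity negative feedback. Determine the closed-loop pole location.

s = -186.6

Closed-loop transfer function: T(s) = K_p·G(s)/(1 + K_p·G(s)) = 184.8/(s + 1.8 + 184.8) = 184.8/(s + 186.6).
The closed-loop pole is at s = −186.6.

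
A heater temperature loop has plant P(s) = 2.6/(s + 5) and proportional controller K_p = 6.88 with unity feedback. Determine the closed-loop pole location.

s = -22.89

Closed-loop transfer function: T(s) = K_p·P(s)/(1 + K_p·P(s)) = 17.89/(s + 5 + 17.89) = 17.89/(s + 22.89).
The closed-loop pole is at s = −22.89.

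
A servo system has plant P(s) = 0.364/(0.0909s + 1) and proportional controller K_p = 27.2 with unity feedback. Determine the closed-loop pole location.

s = -119.9

Closed loop: T(s) = K_p·P/(1+K_p·P) = 9.901/(0.0909s + 1 + 9.901), with pole at s = −(1 + 9.901)/0.0909 = −119.9.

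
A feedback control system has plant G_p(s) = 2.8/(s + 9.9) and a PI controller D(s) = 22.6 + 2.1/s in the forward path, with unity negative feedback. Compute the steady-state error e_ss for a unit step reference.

The open loop D(s)G_p(s) has a pole at the origin (type 1), so the static position error constant is infinite and e_ss = 1/(1+∞) = 0.

0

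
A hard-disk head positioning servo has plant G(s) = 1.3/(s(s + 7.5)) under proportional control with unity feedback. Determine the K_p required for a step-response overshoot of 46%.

From %OS = 100·exp(−πζ/√(1−ζ²)) = 46%, ζ = −ln(0.46)/√(π²+ln²(0.46)) = 0.24.
Characteristic equation s² + 7.5s + 1.3K_p = 0 gives ζ = 7.5/(2√(1.3K_p)).
Setting ζ = 0.24: √(1.3K_p) = 7.5/(2·0.24) = 15.63, so K_p = 244.2/1.3 = 188.

K_p = 188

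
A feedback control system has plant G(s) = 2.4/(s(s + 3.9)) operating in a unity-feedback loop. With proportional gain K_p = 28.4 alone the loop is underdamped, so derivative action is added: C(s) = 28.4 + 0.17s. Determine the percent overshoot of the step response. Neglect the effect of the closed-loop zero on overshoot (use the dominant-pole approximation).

42.8%

Forward path: (28.4 + 0.17s)·2.4/(s(s+3.9)). The closed-loop characteristic equation is s² + (3.9 + 2.4·0.17)s + 2.4·28.4 = 0.
That is s² + 4.308s + 68.16 = 0, so ω_n = 8.256 rad/s and ζ = 4.308/(2·8.256) = 0.2609.
%OS = 100·exp(−πζ/√(1−ζ²)) = 42.8%.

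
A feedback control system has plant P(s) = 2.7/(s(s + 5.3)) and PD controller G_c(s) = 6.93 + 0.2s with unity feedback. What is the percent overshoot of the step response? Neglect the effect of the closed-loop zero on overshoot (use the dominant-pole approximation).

5.64%

Forward path: (6.93 + 0.2s)·2.7/(s(s+5.3)). The closed-loop characteristic equation is s² + (5.3 + 2.7·0.2)s + 2.7·6.93 = 0.
That is s² + 5.84s + 18.71 = 0, so ω_n = 4.326 rad/s and ζ = 5.84/(2·4.326) = 0.675.
%OS = 100·exp(−πζ/√(1−ζ²)) = 5.64%.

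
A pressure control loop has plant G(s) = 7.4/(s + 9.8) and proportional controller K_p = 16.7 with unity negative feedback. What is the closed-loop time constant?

Closed-loop transfer function: T(s) = K_p·G(s)/(1 + K_p·G(s)) = 123.6/(s + 9.8 + 123.6) = 123.6/(s + 133.4).
Time constant τ = 1/133.4 = 0.0075 s.

τ = 0.0075 s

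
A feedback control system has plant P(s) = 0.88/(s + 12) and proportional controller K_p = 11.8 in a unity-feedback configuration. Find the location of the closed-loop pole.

s = -22.38

Closed-loop transfer function: T(s) = K_p·P(s)/(1 + K_p·P(s)) = 10.38/(s + 12 + 10.38) = 10.38/(s + 22.38).
The closed-loop pole is at s = −22.38.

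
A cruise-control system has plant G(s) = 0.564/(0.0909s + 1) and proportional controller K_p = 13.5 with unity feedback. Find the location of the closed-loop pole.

Closed loop: T(s) = K_p·G/(1+K_p·G) = 7.614/(0.0909s + 1 + 7.614), with pole at s = −(1 + 7.614)/0.0909 = −94.76.

s = -94.76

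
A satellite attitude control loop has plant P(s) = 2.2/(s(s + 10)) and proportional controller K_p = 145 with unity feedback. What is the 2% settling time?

Closed-loop characteristic equation: s² + 10s + 319 = 0, so ω_n = 17.86 rad/s and ζ = 10/(2·17.86) = 0.2799.
2% settling time T_s ≈ 4/(ζω_n) = 4/5 = 0.8 s.

T_s ≈ 0.8 s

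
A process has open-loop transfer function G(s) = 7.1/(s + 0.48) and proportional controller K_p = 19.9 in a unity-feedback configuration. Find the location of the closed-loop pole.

s = -141.8

Closed-loop transfer function: T(s) = K_p·G(s)/(1 + K_p·G(s)) = 141.3/(s + 0.48 + 141.3) = 141.3/(s + 141.8).
The closed-loop pole is at s = −141.8.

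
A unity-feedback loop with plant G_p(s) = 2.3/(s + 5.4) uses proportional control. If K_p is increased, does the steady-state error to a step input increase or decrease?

The position error constant K_pos = K_p·G_p(0) grows with K_p, and e_ss = 1/(1+K_pos) falls.

decrease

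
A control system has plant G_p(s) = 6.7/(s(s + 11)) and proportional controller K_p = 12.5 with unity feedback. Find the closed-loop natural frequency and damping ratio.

ω_n = 9.15 rad/s, ζ = 0.601

The closed-loop denominator is s(s+11) + 12.5·6.7 = s² + 11s + 83.75.
Matching s² + 2ζω_n s + ω_n²: ω_n = √83.75 = 9.152 rad/s and 2ζω_n = 11, so ζ = 11/(2·9.152) = 0.601.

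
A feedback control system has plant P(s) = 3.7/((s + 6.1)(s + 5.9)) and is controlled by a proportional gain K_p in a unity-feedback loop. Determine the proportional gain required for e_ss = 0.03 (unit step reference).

Steady-state error for a unit step on this type-0 loop is 1/(1 + K_p·P(0)).
P(0) = 0.1028. Require 1/(1 + K_p·0.1028) = 0.03, so 1 + 0.1028·K_p = 33.33.
K_p = (33.33 − 1)/0.1028 = 315.

K_p = 315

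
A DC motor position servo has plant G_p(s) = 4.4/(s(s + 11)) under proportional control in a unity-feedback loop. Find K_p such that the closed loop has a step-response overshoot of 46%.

From %OS = 100·exp(−πζ/√(1−ζ²)) = 46%, ζ = −ln(0.46)/√(π²+ln²(0.46)) = 0.24.
Characteristic equation s² + 11s + 4.4K_p = 0 gives ζ = 11/(2√(4.4K_p)).
Setting ζ = 0.24: √(4.4K_p) = 11/(2·0.24) = 22.92, so K_p = 525.4/4.4 = 119.

K_p = 119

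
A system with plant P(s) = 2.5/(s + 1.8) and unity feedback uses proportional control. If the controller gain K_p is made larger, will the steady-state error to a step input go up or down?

decrease

e_ss = 1/(1 + K_p·P(0)); a larger K_p raises the denominator, so e_ss decreases.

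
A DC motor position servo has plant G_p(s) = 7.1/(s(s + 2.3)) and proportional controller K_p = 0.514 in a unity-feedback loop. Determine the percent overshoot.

9.36%

Closed-loop characteristic equation: s² + 2.3s + 3.649 = 0, so ω_n = 1.91 rad/s and ζ = 2.3/(2·1.91) = 0.602.
%OS = 100·exp(−πζ/√(1−ζ²)) = 100·exp(−π·0.602/√0.6376) = 9.36%.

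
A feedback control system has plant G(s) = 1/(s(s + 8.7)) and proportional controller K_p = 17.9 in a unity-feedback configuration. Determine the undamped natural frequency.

ω_n = 4.23 rad/s

The closed-loop denominator is s(s+8.7) + 17.9·1 = s² + 8.7s + 17.9.
So ω_n² = 17.9 ⇒ ω_n = 4.231 rad/s, and ζ = 8.7/(2ω_n) = 1.03.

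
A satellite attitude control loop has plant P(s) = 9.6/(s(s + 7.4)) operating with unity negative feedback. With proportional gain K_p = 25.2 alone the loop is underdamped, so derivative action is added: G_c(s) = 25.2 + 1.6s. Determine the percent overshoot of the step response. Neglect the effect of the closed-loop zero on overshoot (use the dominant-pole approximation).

3.43%

Forward path: (25.2 + 1.6s)·9.6/(s(s+7.4)). The closed-loop characteristic equation is s² + (7.4 + 9.6·1.6)s + 9.6·25.2 = 0.
That is s² + 22.76s + 241.9 = 0, so ω_n = 15.55 rad/s and ζ = 22.76/(2·15.55) = 0.7317.
%OS = 100·exp(−πζ/√(1−ζ²)) = 3.43%.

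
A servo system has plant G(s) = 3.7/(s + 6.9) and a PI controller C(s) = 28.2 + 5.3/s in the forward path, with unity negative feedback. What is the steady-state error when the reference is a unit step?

0

The open loop C(s)G(s) has a pole at the origin (type 1), so the static position error constant is infinite and e_ss = 1/(1+∞) = 0.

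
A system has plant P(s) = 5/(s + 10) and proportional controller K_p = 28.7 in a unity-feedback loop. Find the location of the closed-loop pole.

Closed-loop transfer function: T(s) = K_p·P(s)/(1 + K_p·P(s)) = 143.5/(s + 10 + 143.5) = 143.5/(s + 153.5).
The closed-loop pole is at s = −153.5.

s = -153.5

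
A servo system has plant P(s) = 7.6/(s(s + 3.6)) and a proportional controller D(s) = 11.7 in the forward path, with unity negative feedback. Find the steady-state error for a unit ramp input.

The loop has one pole at the origin (type 1). Velocity error constant K_v = lim_{s→0} s·D(s)P(s) = 11.7·7.6/3.6 = 24.7.
Steady-state error to a unit ramp: e_ss = 1/K_v = 0.0405.

0.0405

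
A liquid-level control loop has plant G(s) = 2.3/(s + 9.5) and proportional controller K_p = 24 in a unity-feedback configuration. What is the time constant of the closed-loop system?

Closed-loop transfer function: T(s) = K_p·G(s)/(1 + K_p·G(s)) = 55.2/(s + 9.5 + 55.2) = 55.2/(s + 64.7).
Time constant τ = 1/64.7 = 0.0155 s.

τ = 0.0155 s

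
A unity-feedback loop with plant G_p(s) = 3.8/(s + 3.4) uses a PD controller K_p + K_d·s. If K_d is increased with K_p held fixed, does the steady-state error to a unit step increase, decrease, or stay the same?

unchanged

At s = 0 the derivative term contributes nothing: C(0) = K_p regardless of K_d, so K_pos = K_p·G_p(0) and e_ss are unchanged.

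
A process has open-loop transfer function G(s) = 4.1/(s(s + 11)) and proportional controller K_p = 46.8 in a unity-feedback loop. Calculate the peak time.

T_p = 0.247 s

From 1 + K_pG(s) = 0: s² + 11s + 191.9 = 0 ⇒ ω_n = 13.85, ζ = 0.3971.
Damped frequency ω_d = ω_n√(1−ζ²) = 12.71 rad/s, so peak time T_p = π/ω_d = 0.247 s.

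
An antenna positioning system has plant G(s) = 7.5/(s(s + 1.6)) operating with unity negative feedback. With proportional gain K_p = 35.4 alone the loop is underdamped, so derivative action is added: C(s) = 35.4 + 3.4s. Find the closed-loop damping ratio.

ζ = 0.832

Forward path: (35.4 + 3.4s)·7.5/(s(s+1.6)). The closed-loop characteristic equation is s² + (1.6 + 7.5·3.4)s + 7.5·35.4 = 0.
That is s² + 27.1s + 265.5 = 0, so ω_n = 16.29 rad/s and ζ = 27.1/(2·16.29) = 0.8316.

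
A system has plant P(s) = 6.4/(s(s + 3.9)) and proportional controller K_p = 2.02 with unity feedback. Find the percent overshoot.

The closed-loop denominator s² + 3.9s + 12.93 gives ω_n = √12.93 = 3.596 and ζ = 3.9/(2ω_n) = 0.5423.
%OS = 100·exp(−πζ/√(1−ζ²)) = 100·exp(−π·0.5423/√0.7059) = 13.2%.

13.2%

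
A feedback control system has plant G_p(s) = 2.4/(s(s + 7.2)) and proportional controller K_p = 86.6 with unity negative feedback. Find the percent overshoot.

44.5%

Closed-loop characteristic equation: s² + 7.2s + 207.8 = 0, so ω_n = 14.42 rad/s and ζ = 7.2/(2·14.42) = 0.2497.
%OS = 100·exp(−πζ/√(1−ζ²)) = 100·exp(−π·0.2497/√0.9376) = 44.5%.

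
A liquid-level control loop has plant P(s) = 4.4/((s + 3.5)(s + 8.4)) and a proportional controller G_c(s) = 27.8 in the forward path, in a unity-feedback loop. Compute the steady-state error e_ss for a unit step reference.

The loop is type 0. Static position error constant K_pos = G_c(0)·P(0) = 27.8·0.1497 = 4.161.
Steady-state error to a unit step: e_ss = 1/(1+K_pos) = 1/5.161 = 0.194.

0.194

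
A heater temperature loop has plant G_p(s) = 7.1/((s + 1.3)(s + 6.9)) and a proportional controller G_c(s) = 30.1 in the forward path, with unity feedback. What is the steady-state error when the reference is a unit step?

The loop is type 0. Static position error constant K_pos = G_c(0)·G_p(0) = 30.1·0.7915 = 23.82.
Steady-state error to a unit step: e_ss = 1/(1+K_pos) = 1/24.82 = 0.0403.

0.0403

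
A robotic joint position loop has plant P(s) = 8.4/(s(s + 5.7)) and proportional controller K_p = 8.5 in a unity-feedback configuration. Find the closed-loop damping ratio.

ζ = 0.337

1 + K_p·P(s) = 0 gives s² + 5.7s + 71.4 = 0.
So ω_n² = 71.4 ⇒ ω_n = 8.45 rad/s, and ζ = 5.7/(2ω_n) = 0.337.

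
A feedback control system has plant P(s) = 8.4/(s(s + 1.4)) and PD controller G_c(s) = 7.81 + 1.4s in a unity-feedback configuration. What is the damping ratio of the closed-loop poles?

ζ = 0.812

Forward path: (7.81 + 1.4s)·8.4/(s(s+1.4)). The closed-loop characteristic equation is s² + (1.4 + 8.4·1.4)s + 8.4·7.81 = 0.
That is s² + 13.16s + 65.6 = 0, so ω_n = 8.1 rad/s and ζ = 13.16/(2·8.1) = 0.8124.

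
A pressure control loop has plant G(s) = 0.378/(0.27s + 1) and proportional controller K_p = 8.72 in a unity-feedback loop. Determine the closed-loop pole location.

s = -15.91

Closed loop: T(s) = K_p·G/(1+K_p·G) = 3.296/(0.27s + 1 + 3.296), with pole at s = −(1 + 3.296)/0.27 = −15.91.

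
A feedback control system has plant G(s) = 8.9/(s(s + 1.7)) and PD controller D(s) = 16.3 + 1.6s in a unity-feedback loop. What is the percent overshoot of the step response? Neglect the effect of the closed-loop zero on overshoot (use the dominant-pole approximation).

Forward path: (16.3 + 1.6s)·8.9/(s(s+1.7)). The closed-loop characteristic equation is s² + (1.7 + 8.9·1.6)s + 8.9·16.3 = 0.
That is s² + 15.94s + 145.1 = 0, so ω_n = 12.04 rad/s and ζ = 15.94/(2·12.04) = 0.6617.
%OS = 100·exp(−πζ/√(1−ζ²)) = 6.25%.

6.25%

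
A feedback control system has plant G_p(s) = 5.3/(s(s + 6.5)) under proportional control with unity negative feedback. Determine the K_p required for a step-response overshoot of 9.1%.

K_p = 5.42

From %OS = 100·exp(−πζ/√(1−ζ²)) = 9.1%, ζ = −ln(0.091)/√(π²+ln²(0.091)) = 0.6066.
Characteristic equation s² + 6.5s + 5.3K_p = 0 gives ζ = 6.5/(2√(5.3K_p)).
Setting ζ = 0.6066: √(5.3K_p) = 6.5/(2·0.6066) = 5.358, so K_p = 28.71/5.3 = 5.42.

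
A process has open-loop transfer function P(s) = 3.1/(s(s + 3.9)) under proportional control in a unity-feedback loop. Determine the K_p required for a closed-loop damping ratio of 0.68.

Closed-loop characteristic equation: s² + 3.9s + K_p·3.1 = 0.
So ω_n = √(3.1K_p) and 2ζω_n = 3.9, giving ζ = 3.9/(2√(3.1K_p)).
Setting ζ = 0.68: √(3.1K_p) = 3.9/(2·0.68) = 2.868, so K_p = 8.223/3.1 = 2.65.

K_p = 2.65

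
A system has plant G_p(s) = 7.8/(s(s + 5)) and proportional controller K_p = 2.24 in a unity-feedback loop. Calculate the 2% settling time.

Closed-loop characteristic equation: s² + 5s + 17.47 = 0, so ω_n = 4.18 rad/s and ζ = 5/(2·4.18) = 0.5981.
2% settling time T_s ≈ 4/(ζω_n) = 4/2.5 = 1.6 s.

T_s ≈ 1.6 s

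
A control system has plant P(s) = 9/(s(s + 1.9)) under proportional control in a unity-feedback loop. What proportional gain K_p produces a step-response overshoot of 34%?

K_p = 0.951

From %OS = 100·exp(−πζ/√(1−ζ²)) = 34%, ζ = −ln(0.34)/√(π²+ln²(0.34)) = 0.3248.
Characteristic equation s² + 1.9s + 9K_p = 0 gives ζ = 1.9/(2√(9K_p)).
Setting ζ = 0.3248: √(9K_p) = 1.9/(2·0.3248) = 2.925, so K_p = 8.556/9 = 0.951.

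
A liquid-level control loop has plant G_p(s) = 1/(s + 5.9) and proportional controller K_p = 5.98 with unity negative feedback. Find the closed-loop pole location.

Closed-loop transfer function: T(s) = K_p·G_p(s)/(1 + K_p·G_p(s)) = 5.98/(s + 5.9 + 5.98) = 5.98/(s + 11.88).
The closed-loop pole is at s = −11.88.

s = -11.88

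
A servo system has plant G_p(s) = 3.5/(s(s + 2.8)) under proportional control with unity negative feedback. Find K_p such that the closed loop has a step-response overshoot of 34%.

From %OS = 100·exp(−πζ/√(1−ζ²)) = 34%, ζ = −ln(0.34)/√(π²+ln²(0.34)) = 0.3248.
Characteristic equation s² + 2.8s + 3.5K_p = 0 gives ζ = 2.8/(2√(3.5K_p)).
Setting ζ = 0.3248: √(3.5K_p) = 2.8/(2·0.3248) = 4.311, so K_p = 18.58/3.5 = 5.31.

K_p = 5.31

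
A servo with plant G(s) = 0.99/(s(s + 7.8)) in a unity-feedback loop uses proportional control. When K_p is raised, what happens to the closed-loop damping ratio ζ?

decrease

ζ = 7.8/(2√(0.99K_p)); increasing K_p raises the denominator, so ζ falls.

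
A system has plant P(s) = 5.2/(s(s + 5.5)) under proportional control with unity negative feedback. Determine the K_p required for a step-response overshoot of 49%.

From %OS = 100·exp(−πζ/√(1−ζ²)) = 49%, ζ = −ln(0.49)/√(π²+ln²(0.49)) = 0.2214.
Characteristic equation s² + 5.5s + 5.2K_p = 0 gives ζ = 5.5/(2√(5.2K_p)).
Setting ζ = 0.2214: √(5.2K_p) = 5.5/(2·0.2214) = 12.42, so K_p = 154.2/5.2 = 29.7.

K_p = 29.7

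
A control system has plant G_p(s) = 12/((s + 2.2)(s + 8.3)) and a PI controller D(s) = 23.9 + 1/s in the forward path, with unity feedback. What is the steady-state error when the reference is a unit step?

0

The open loop D(s)G_p(s) has a pole at the origin (type 1), so the static position error constant is infinite and e_ss = 1/(1+∞) = 0.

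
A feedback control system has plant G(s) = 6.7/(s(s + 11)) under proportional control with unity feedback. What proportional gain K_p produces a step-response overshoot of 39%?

K_p = 54.8

From %OS = 100·exp(−πζ/√(1−ζ²)) = 39%, ζ = −ln(0.39)/√(π²+ln²(0.39)) = 0.2871.
Characteristic equation s² + 11s + 6.7K_p = 0 gives ζ = 11/(2√(6.7K_p)).
Setting ζ = 0.2871: √(6.7K_p) = 11/(2·0.2871) = 19.16, so K_p = 367/6.7 = 54.8.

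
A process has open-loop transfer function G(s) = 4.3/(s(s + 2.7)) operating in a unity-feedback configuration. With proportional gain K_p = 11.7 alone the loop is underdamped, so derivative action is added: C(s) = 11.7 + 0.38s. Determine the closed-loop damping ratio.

Forward path: (11.7 + 0.38s)·4.3/(s(s+2.7)). The closed-loop characteristic equation is s² + (2.7 + 4.3·0.38)s + 4.3·11.7 = 0.
That is s² + 4.334s + 50.31 = 0, so ω_n = 7.093 rad/s and ζ = 4.334/(2·7.093) = 0.3055.

ζ = 0.306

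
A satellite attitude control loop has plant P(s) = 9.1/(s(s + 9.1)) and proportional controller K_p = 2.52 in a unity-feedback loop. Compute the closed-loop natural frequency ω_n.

ω_n = 4.79 rad/s

With unity feedback the closed-loop characteristic equation is s² + 9.1s + 2.52·9.1 = s² + 9.1s + 22.93 = 0.
Matching s² + 2ζω_n s + ω_n²: ω_n = √22.93 = 4.789 rad/s and 2ζω_n = 9.1, so ζ = 9.1/(2·4.789) = 0.95.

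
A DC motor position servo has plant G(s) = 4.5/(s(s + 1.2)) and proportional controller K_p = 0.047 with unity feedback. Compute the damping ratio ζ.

ζ = 1.3

1 + K_p·G(s) = 0 gives s² + 1.2s + 0.2115 = 0.
Matching s² + 2ζω_n s + ω_n²: ω_n = √0.2115 = 0.4599 rad/s and 2ζω_n = 1.2, so ζ = 1.2/(2·0.4599) = 1.3.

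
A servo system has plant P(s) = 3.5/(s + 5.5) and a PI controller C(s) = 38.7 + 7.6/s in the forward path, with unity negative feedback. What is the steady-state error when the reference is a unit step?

The open loop C(s)P(s) has a pole at the origin (type 1), so the static position error constant is infinite and e_ss = 1/(1+∞) = 0.

0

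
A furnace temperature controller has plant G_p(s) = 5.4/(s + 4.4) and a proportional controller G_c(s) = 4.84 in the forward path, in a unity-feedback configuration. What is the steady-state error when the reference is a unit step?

The loop is type 0. Static position error constant K_pos = G_c(0)·G_p(0) = 4.84·1.227 = 5.94.
Steady-state error to a unit step: e_ss = 1/(1+K_pos) = 1/6.94 = 0.144.

0.144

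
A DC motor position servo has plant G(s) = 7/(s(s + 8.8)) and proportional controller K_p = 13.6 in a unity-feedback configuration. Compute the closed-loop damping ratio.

With unity feedback the closed-loop characteristic equation is s² + 8.8s + 13.6·7 = s² + 8.8s + 95.2 = 0.
Matching s² + 2ζω_n s + ω_n²: ω_n = √95.2 = 9.757 rad/s and 2ζω_n = 8.8, so ζ = 8.8/(2·9.757) = 0.451.

ζ = 0.451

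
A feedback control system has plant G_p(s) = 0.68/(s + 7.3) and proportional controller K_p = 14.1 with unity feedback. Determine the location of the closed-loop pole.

Closed-loop transfer function: T(s) = K_p·G_p(s)/(1 + K_p·G_p(s)) = 9.588/(s + 7.3 + 9.588) = 9.588/(s + 16.89).
The closed-loop pole is at s = −16.89.

s = -16.89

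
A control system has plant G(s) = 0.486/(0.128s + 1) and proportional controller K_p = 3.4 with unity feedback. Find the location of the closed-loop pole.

Closed loop: T(s) = K_p·G/(1+K_p·G) = 1.652/(0.128s + 1 + 1.652), with pole at s = −(1 + 1.652)/0.128 = −20.72.

s = -20.72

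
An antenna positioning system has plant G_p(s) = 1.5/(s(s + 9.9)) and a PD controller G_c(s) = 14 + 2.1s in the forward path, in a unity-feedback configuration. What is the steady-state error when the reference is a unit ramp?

The loop has one pole at the origin (type 1). Velocity error constant K_v = lim_{s→0} s·G_c(s)G_p(s) = 14·1.5/9.9 = 2.121.
Steady-state error to a unit ramp: e_ss = 1/K_v = 0.471.

0.471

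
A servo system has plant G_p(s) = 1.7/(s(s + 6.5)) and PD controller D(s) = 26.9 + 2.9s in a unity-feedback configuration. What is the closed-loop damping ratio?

Forward path: (26.9 + 2.9s)·1.7/(s(s+6.5)). The closed-loop characteristic equation is s² + (6.5 + 1.7·2.9)s + 1.7·26.9 = 0.
That is s² + 11.43s + 45.73 = 0, so ω_n = 6.762 rad/s and ζ = 11.43/(2·6.762) = 0.8451.

ζ = 0.845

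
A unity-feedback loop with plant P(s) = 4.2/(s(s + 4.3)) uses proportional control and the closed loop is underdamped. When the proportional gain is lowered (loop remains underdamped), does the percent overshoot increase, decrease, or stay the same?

ζ = 4.3/(2√(4.2K_p)) rises as K_p falls; higher damping means less overshoot.

decrease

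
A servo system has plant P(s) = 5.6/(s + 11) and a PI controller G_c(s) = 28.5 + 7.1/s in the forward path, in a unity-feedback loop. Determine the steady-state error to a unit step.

The open loop G_c(s)P(s) has a pole at the origin (type 1), so the static position error constant is infinite and e_ss = 1/(1+∞) = 0.

0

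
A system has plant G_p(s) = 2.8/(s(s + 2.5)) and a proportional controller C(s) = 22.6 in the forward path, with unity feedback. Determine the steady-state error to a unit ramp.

The loop has one pole at the origin (type 1). Velocity error constant K_v = lim_{s→0} s·C(s)G_p(s) = 22.6·2.8/2.5 = 25.31.
Steady-state error to a unit ramp: e_ss = 1/K_v = 0.0395.

0.0395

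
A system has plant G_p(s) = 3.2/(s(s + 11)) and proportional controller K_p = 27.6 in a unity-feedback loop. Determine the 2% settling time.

T_s ≈ 0.727 s

The closed-loop denominator s² + 11s + 88.32 gives ω_n = √88.32 = 9.398 and ζ = 11/(2ω_n) = 0.5852.
2% settling time T_s ≈ 4/(ζω_n) = 4/5.5 = 0.727 s.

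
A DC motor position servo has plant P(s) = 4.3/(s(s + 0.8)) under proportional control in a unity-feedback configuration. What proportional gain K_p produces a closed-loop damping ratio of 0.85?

Closed-loop characteristic equation: s² + 0.8s + K_p·4.3 = 0.
So ω_n = √(4.3K_p) and 2ζω_n = 0.8, giving ζ = 0.8/(2√(4.3K_p)).
Setting ζ = 0.85: √(4.3K_p) = 0.8/(2·0.85) = 0.4706, so K_p = 0.2215/4.3 = 0.0515.

K_p = 0.0515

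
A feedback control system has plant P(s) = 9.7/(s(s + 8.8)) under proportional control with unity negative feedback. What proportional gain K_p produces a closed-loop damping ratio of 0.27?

Closed-loop characteristic equation: s² + 8.8s + K_p·9.7 = 0.
So ω_n = √(9.7K_p) and 2ζω_n = 8.8, giving ζ = 8.8/(2√(9.7K_p)).
Setting ζ = 0.27: √(9.7K_p) = 8.8/(2·0.27) = 16.3, so K_p = 265.6/9.7 = 27.4.

K_p = 27.4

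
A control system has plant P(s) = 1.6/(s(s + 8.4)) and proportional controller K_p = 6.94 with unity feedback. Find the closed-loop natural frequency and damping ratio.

1 + K_p·P(s) = 0 gives s² + 8.4s + 11.1 = 0.
Matching s² + 2ζω_n s + ω_n²: ω_n = √11.1 = 3.332 rad/s and 2ζω_n = 8.4, so ζ = 8.4/(2·3.332) = 1.26.

ω_n = 3.33 rad/s, ζ = 1.26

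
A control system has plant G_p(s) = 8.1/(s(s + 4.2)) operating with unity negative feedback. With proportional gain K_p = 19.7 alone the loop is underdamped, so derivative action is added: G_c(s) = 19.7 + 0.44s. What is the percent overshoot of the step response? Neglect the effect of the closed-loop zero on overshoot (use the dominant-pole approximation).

36.3%

Forward path: (19.7 + 0.44s)·8.1/(s(s+4.2)). The closed-loop characteristic equation is s² + (4.2 + 8.1·0.44)s + 8.1·19.7 = 0.
That is s² + 7.764s + 159.6 = 0, so ω_n = 12.63 rad/s and ζ = 7.764/(2·12.63) = 0.3073.
%OS = 100·exp(−πζ/√(1−ζ²)) = 36.3%.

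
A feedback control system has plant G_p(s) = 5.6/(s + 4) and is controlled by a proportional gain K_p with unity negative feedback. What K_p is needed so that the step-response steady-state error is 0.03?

For a type-0 loop with proportional control, e_ss = 1/(1 + K_p·G_p(0)).
G_p(0) = 1.4. Require 1/(1 + K_p·1.4) = 0.03, so 1 + 1.4·K_p = 33.33.
K_p = (33.33 − 1)/1.4 = 23.1.

K_p = 23.1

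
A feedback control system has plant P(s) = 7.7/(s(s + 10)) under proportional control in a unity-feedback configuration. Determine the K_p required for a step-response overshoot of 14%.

From %OS = 100·exp(−πζ/√(1−ζ²)) = 14%, ζ = −ln(0.14)/√(π²+ln²(0.14)) = 0.5305.
Characteristic equation s² + 10s + 7.7K_p = 0 gives ζ = 10/(2√(7.7K_p)).
Setting ζ = 0.5305: √(7.7K_p) = 10/(2·0.5305) = 9.425, so K_p = 88.83/7.7 = 11.5.

K_p = 11.5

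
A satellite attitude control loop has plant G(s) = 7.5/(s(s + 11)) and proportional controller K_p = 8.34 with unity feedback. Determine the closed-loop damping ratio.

ζ = 0.695

With unity feedback the closed-loop characteristic equation is s² + 11s + 8.34·7.5 = s² + 11s + 62.55 = 0.
So ω_n² = 62.55 ⇒ ω_n = 7.909 rad/s, and ζ = 11/(2ω_n) = 0.695.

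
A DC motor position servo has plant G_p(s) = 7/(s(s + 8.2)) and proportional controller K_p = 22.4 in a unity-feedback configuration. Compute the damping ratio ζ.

With unity feedback the closed-loop characteristic equation is s² + 8.2s + 22.4·7 = s² + 8.2s + 156.8 = 0.
Matching s² + 2ζω_n s + ω_n²: ω_n = √156.8 = 12.52 rad/s and 2ζω_n = 8.2, so ζ = 8.2/(2·12.52) = 0.327.

ζ = 0.327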